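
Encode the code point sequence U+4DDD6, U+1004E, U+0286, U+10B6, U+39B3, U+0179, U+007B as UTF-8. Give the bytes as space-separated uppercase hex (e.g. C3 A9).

F1 8D B7 96 F0 90 81 8E CA 86 E1 82 B6 E3 A6 B3 C5 B9 7B

U+4DDD6: 4-byte form → F1 8D B7 96.
U+1004E: 4-byte form → F0 90 81 8E.
U+0286: 2-byte form → CA 86.
U+10B6: 3-byte form → E1 82 B6.
U+39B3: 3-byte form → E3 A6 B3.
U+0179: 2-byte form → C5 B9.
U+007B: 1-byte form → 7B.
Concatenated (19 bytes): F1 8D B7 96 F0 90 81 8E CA 86 E1 82 B6 E3 A6 B3 C5 B9 7B.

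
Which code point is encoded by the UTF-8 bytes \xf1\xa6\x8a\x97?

U+66297

Leading byte 0xF1 = 11110001 matches 11110xxx → 4-byte sequence.
Byte 1: 0xF1 = 11110001, payload 001 (3 bits).
Byte 2: 0xA6 = 10100110 (10xxxxxx ✓), payload 100110.
Byte 3: 0x8A = 10001010 (10xxxxxx ✓), payload 001010.
Byte 4: 0x97 = 10010111 (10xxxxxx ✓), payload 010111.
Concatenate: 001100110001010010111 = 0x66297 (21 bits → U+66297).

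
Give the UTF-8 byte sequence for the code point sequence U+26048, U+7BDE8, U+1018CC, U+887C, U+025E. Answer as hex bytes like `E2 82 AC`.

F0 A6 81 88 F1 BB B7 A8 F4 81 A3 8C E8 A1 BC C9 9E

U+26048: 4-byte form → F0 A6 81 88.
U+7BDE8: 4-byte form → F1 BB B7 A8.
U+1018CC: 4-byte form → F4 81 A3 8C.
U+887C: 3-byte form → E8 A1 BC.
U+025E: 2-byte form → C9 9E.
Concatenated (17 bytes): F0 A6 81 88 F1 BB B7 A8 F4 81 A3 8C E8 A1 BC C9 9E.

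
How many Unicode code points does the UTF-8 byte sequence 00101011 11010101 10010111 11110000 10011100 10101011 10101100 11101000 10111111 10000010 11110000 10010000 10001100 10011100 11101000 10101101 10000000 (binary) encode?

Byte at offset 0: 0x2B = 00101011 → 1-byte char (#1). Advance 1.
Byte at offset 1: 0xD5 = 11010101 → 2-byte char (#2). Advance 2.
Byte at offset 3: 0xF0 = 11110000 → 4-byte char (#3). Advance 4.
Byte at offset 7: 0xE8 = 11101000 → 3-byte char (#4). Advance 3.
Byte at offset 10: 0xF0 = 11110000 → 4-byte char (#5). Advance 4.
Byte at offset 14: 0xE8 = 11101000 → 3-byte char (#6). Advance 3.
Reached end at offset 17 after 6 code points.

6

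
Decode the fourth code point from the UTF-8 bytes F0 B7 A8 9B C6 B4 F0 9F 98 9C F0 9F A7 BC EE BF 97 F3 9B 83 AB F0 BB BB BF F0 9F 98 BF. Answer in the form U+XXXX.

U+1F9FC

Offset 0: leading byte 0xF0 = 11110000 → 4-byte char #1 = F0 B7 A8 9B.
Offset 4: leading byte 0xC6 = 11000110 → 2-byte char #2 = C6 B4.
Offset 6: leading byte 0xF0 = 11110000 → 4-byte char #3 = F0 9F 98 9C.
Offset 10: leading byte 0xF0 = 11110000 → 4-byte char #4 = F0 9F A7 BC.
Leading byte 0xF0 = 11110000 matches 11110xxx → 4-byte sequence.
Byte 1: 0xF0 = 11110000, payload 000 (3 bits).
Byte 2: 0x9F = 10011111 (10xxxxxx ✓), payload 011111.
Byte 3: 0xA7 = 10100111 (10xxxxxx ✓), payload 100111.
Byte 4: 0xBC = 10111100 (10xxxxxx ✓), payload 111100.
Concatenate: 000011111100111111100 = 0x1F9FC (21 bits → U+1F9FC).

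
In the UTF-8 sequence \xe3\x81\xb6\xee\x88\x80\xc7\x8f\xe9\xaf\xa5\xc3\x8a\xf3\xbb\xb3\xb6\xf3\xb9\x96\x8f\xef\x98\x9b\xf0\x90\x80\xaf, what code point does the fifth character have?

U+00CA

Offset 0: leading byte 0xE3 = 11100011 → 3-byte char #1 = E3 81 B6.
Offset 3: leading byte 0xEE = 11101110 → 3-byte char #2 = EE 88 80.
Offset 6: leading byte 0xC7 = 11000111 → 2-byte char #3 = C7 8F.
Offset 8: leading byte 0xE9 = 11101001 → 3-byte char #4 = E9 AF A5.
Offset 11: leading byte 0xC3 = 11000011 → 2-byte char #5 = C3 8A.
Leading byte 0xC3 = 11000011 matches 110xxxxx → 2-byte sequence.
Byte 1: 0xC3 = 11000011, payload 00011 (5 bits).
Byte 2: 0x8A = 10001010 (10xxxxxx ✓), payload 001010.
Concatenate: 00011001010 = 0xCA (11 bits → U+00CA).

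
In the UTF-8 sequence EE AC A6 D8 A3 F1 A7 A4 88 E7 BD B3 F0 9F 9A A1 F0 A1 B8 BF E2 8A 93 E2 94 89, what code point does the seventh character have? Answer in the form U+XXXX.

U+2293

Offset 0: leading byte 0xEE = 11101110 → 3-byte char #1 = EE AC A6.
Offset 3: leading byte 0xD8 = 11011000 → 2-byte char #2 = D8 A3.
Offset 5: leading byte 0xF1 = 11110001 → 4-byte char #3 = F1 A7 A4 88.
Offset 9: leading byte 0xE7 = 11100111 → 3-byte char #4 = E7 BD B3.
Offset 12: leading byte 0xF0 = 11110000 → 4-byte char #5 = F0 9F 9A A1.
Offset 16: leading byte 0xF0 = 11110000 → 4-byte char #6 = F0 A1 B8 BF.
Offset 20: leading byte 0xE2 = 11100010 → 3-byte char #7 = E2 8A 93.
Leading byte 0xE2 = 11100010 matches 1110xxxx → 3-byte sequence.
Byte 1: 0xE2 = 11100010, payload 0010 (4 bits).
Byte 2: 0x8A = 10001010 (10xxxxxx ✓), payload 001010.
Byte 3: 0x93 = 10010011 (10xxxxxx ✓), payload 010011.
Concatenate: 0010001010010011 = 0x2293 (16 bits → U+2293).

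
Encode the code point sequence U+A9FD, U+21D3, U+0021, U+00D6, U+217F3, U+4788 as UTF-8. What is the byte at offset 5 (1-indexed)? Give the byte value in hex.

0x87

1-indexed offset 5 is 0-indexed offset 4.
U+A9FD → 3-byte form EA A7 BD at offsets 0–2.
U+21D3 → 3-byte form E2 87 93 at offsets 3–5.
Offset 4 falls in char 2's range; it's byte 2 of E2 87 93 = 0x87.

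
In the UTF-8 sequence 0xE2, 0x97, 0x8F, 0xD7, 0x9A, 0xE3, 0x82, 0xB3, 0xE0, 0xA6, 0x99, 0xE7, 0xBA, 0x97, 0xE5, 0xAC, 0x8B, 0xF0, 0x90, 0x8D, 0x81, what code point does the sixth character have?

Offset 0: leading byte 0xE2 = 11100010 → 3-byte char #1 = E2 97 8F.
Offset 3: leading byte 0xD7 = 11010111 → 2-byte char #2 = D7 9A.
Offset 5: leading byte 0xE3 = 11100011 → 3-byte char #3 = E3 82 B3.
Offset 8: leading byte 0xE0 = 11100000 → 3-byte char #4 = E0 A6 99.
Offset 11: leading byte 0xE7 = 11100111 → 3-byte char #5 = E7 BA 97.
Offset 14: leading byte 0xE5 = 11100101 → 3-byte char #6 = E5 AC 8B.
Leading byte 0xE5 = 11100101 matches 1110xxxx → 3-byte sequence.
Byte 1: 0xE5 = 11100101, payload 0101 (4 bits).
Byte 2: 0xAC = 10101100 (10xxxxxx ✓), payload 101100.
Byte 3: 0x8B = 10001011 (10xxxxxx ✓), payload 001011.
Concatenate: 0101101100001011 = 0x5B0B (16 bits → U+5B0B).

U+5B0B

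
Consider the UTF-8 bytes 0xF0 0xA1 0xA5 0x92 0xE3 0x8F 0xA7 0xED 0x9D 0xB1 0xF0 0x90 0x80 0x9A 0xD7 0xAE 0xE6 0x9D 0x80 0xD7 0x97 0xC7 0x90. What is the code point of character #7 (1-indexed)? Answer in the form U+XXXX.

U+05D7

Offset 0: leading byte 0xF0 = 11110000 → 4-byte char #1 = F0 A1 A5 92.
Offset 4: leading byte 0xE3 = 11100011 → 3-byte char #2 = E3 8F A7.
Offset 7: leading byte 0xED = 11101101 → 3-byte char #3 = ED 9D B1.
Offset 10: leading byte 0xF0 = 11110000 → 4-byte char #4 = F0 90 80 9A.
Offset 14: leading byte 0xD7 = 11010111 → 2-byte char #5 = D7 AE.
Offset 16: leading byte 0xE6 = 11100110 → 3-byte char #6 = E6 9D 80.
Offset 19: leading byte 0xD7 = 11010111 → 2-byte char #7 = D7 97.
Leading byte 0xD7 = 11010111 matches 110xxxxx → 2-byte sequence.
Byte 1: 0xD7 = 11010111, payload 10111 (5 bits).
Byte 2: 0x97 = 10010111 (10xxxxxx ✓), payload 010111.
Concatenate: 10111010111 = 0x5D7 (11 bits → U+05D7).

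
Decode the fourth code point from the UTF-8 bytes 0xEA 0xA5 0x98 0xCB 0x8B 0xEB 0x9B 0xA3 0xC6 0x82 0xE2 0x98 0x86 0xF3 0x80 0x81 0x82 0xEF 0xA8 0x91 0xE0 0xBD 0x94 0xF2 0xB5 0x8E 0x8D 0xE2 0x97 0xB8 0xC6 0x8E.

Offset 0: leading byte 0xEA = 11101010 → 3-byte char #1 = EA A5 98.
Offset 3: leading byte 0xCB = 11001011 → 2-byte char #2 = CB 8B.
Offset 5: leading byte 0xEB = 11101011 → 3-byte char #3 = EB 9B A3.
Offset 8: leading byte 0xC6 = 11000110 → 2-byte char #4 = C6 82.
Leading byte 0xC6 = 11000110 matches 110xxxxx → 2-byte sequence.
Byte 1: 0xC6 = 11000110, payload 00110 (5 bits).
Byte 2: 0x82 = 10000010 (10xxxxxx ✓), payload 000010.
Concatenate: 00110000010 = 0x182 (11 bits → U+0182).

U+0182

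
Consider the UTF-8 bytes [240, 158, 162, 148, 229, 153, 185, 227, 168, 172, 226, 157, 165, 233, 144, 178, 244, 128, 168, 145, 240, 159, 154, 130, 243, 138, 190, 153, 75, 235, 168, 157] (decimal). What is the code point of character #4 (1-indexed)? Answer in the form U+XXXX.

Offset 0: leading byte 0xF0 = 11110000 → 4-byte char #1 = F0 9E A2 94.
Offset 4: leading byte 0xE5 = 11100101 → 3-byte char #2 = E5 99 B9.
Offset 7: leading byte 0xE3 = 11100011 → 3-byte char #3 = E3 A8 AC.
Offset 10: leading byte 0xE2 = 11100010 → 3-byte char #4 = E2 9D A5.
Leading byte 0xE2 = 11100010 matches 1110xxxx → 3-byte sequence.
Byte 1: 0xE2 = 11100010, payload 0010 (4 bits).
Byte 2: 0x9D = 10011101 (10xxxxxx ✓), payload 011101.
Byte 3: 0xA5 = 10100101 (10xxxxxx ✓), payload 100101.
Concatenate: 0010011101100101 = 0x2765 (16 bits → U+2765).

U+2765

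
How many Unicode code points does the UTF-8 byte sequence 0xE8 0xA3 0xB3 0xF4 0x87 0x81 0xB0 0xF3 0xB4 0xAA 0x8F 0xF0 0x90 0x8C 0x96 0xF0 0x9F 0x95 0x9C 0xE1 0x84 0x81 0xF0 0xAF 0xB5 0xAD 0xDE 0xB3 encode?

Byte at offset 0: 0xE8 = 11101000 → 3-byte char (#1). Advance 3.
Byte at offset 3: 0xF4 = 11110100 → 4-byte char (#2). Advance 4.
Byte at offset 7: 0xF3 = 11110011 → 4-byte char (#3). Advance 4.
Byte at offset 11: 0xF0 = 11110000 → 4-byte char (#4). Advance 4.
Byte at offset 15: 0xF0 = 11110000 → 4-byte char (#5). Advance 4.
Byte at offset 19: 0xE1 = 11100001 → 3-byte char (#6). Advance 3.
Byte at offset 22: 0xF0 = 11110000 → 4-byte char (#7). Advance 4.
Byte at offset 26: 0xDE = 11011110 → 2-byte char (#8). Advance 2.
Reached end at offset 28 after 8 code points.

8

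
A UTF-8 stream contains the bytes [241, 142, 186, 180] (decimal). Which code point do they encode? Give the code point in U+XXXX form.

U+4EEB4

Leading byte 0xF1 = 11110001 matches 11110xxx → 4-byte sequence.
Byte 1: 0xF1 = 11110001, payload 001 (3 bits).
Byte 2: 0x8E = 10001110 (10xxxxxx ✓), payload 001110.
Byte 3: 0xBA = 10111010 (10xxxxxx ✓), payload 111010.
Byte 4: 0xB4 = 10110100 (10xxxxxx ✓), payload 110100.
Concatenate: 001001110111010110100 = 0x4EEB4 (21 bits → U+4EEB4).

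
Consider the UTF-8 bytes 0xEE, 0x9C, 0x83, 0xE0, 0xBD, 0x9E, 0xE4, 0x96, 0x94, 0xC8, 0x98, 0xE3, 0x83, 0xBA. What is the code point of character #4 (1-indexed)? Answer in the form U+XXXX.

Offset 0: leading byte 0xEE = 11101110 → 3-byte char #1 = EE 9C 83.
Offset 3: leading byte 0xE0 = 11100000 → 3-byte char #2 = E0 BD 9E.
Offset 6: leading byte 0xE4 = 11100100 → 3-byte char #3 = E4 96 94.
Offset 9: leading byte 0xC8 = 11001000 → 2-byte char #4 = C8 98.
Leading byte 0xC8 = 11001000 matches 110xxxxx → 2-byte sequence.
Byte 1: 0xC8 = 11001000, payload 01000 (5 bits).
Byte 2: 0x98 = 10011000 (10xxxxxx ✓), payload 011000.
Concatenate: 01000011000 = 0x218 (11 bits → U+0218).

U+0218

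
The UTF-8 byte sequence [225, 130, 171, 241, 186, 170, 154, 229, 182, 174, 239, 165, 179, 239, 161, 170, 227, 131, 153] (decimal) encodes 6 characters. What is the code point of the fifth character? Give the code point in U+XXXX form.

U+F86A

Offset 0: leading byte 0xE1 = 11100001 → 3-byte char #1 = E1 82 AB.
Offset 3: leading byte 0xF1 = 11110001 → 4-byte char #2 = F1 BA AA 9A.
Offset 7: leading byte 0xE5 = 11100101 → 3-byte char #3 = E5 B6 AE.
Offset 10: leading byte 0xEF = 11101111 → 3-byte char #4 = EF A5 B3.
Offset 13: leading byte 0xEF = 11101111 → 3-byte char #5 = EF A1 AA.
Leading byte 0xEF = 11101111 matches 1110xxxx → 3-byte sequence.
Byte 1: 0xEF = 11101111, payload 1111 (4 bits).
Byte 2: 0xA1 = 10100001 (10xxxxxx ✓), payload 100001.
Byte 3: 0xAA = 10101010 (10xxxxxx ✓), payload 101010.
Concatenate: 1111100001101010 = 0xF86A (16 bits → U+F86A).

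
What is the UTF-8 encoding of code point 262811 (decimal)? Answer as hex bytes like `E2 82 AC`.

U+4029B = 0x4029B = 262811 decimal. In range U+10000–U+10FFFF → 4-byte form: 11110xxx 10xxxxxx 10xxxxxx 10xxxxxx.
Binary (21 bits): 001000000001010011011.
Split 3+6+6+6: 001 | 000000 | 001010 | 011011.
Byte 1: 11110001 = 0xF1.
Byte 2: 10000000 = 0x80.
Byte 3: 10001010 = 0x8A.
Byte 4: 10011011 = 0x9B.

F1 80 8A 9B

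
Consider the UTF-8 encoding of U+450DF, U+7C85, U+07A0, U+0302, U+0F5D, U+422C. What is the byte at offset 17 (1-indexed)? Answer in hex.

1-indexed offset 17 is 0-indexed offset 16.
U+450DF → 4-byte form F1 85 83 9F at offsets 0–3.
U+7C85 → 3-byte form E7 B2 85 at offsets 4–6.
U+07A0 → 2-byte form DE A0 at offsets 7–8.
U+0302 → 2-byte form CC 82 at offsets 9–10.
U+0F5D → 3-byte form E0 BD 9D at offsets 11–13.
U+422C → 3-byte form E4 88 AC at offsets 14–16.
Offset 16 falls in char 6's range; it's byte 3 of E4 88 AC = 0xAC.

0xAC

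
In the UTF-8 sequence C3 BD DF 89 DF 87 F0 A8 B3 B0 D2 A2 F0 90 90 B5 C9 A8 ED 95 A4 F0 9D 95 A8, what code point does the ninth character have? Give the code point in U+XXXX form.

Offset 0: leading byte 0xC3 = 11000011 → 2-byte char #1 = C3 BD.
Offset 2: leading byte 0xDF = 11011111 → 2-byte char #2 = DF 89.
Offset 4: leading byte 0xDF = 11011111 → 2-byte char #3 = DF 87.
Offset 6: leading byte 0xF0 = 11110000 → 4-byte char #4 = F0 A8 B3 B0.
Offset 10: leading byte 0xD2 = 11010010 → 2-byte char #5 = D2 A2.
Offset 12: leading byte 0xF0 = 11110000 → 4-byte char #6 = F0 90 90 B5.
Offset 16: leading byte 0xC9 = 11001001 → 2-byte char #7 = C9 A8.
Offset 18: leading byte 0xED = 11101101 → 3-byte char #8 = ED 95 A4.
Offset 21: leading byte 0xF0 = 11110000 → 4-byte char #9 = F0 9D 95 A8.
Leading byte 0xF0 = 11110000 matches 11110xxx → 4-byte sequence.
Byte 1: 0xF0 = 11110000, payload 000 (3 bits).
Byte 2: 0x9D = 10011101 (10xxxxxx ✓), payload 011101.
Byte 3: 0x95 = 10010101 (10xxxxxx ✓), payload 010101.
Byte 4: 0xA8 = 10101000 (10xxxxxx ✓), payload 101000.
Concatenate: 000011101010101101000 = 0x1D568 (21 bits → U+1D568).

U+1D568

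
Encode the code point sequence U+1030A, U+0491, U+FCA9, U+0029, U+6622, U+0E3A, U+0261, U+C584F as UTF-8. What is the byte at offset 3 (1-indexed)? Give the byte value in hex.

1-indexed offset 3 is 0-indexed offset 2.
U+1030A → 4-byte form F0 90 8C 8A at offsets 0–3.
Offset 2 falls in char 1's range; it's byte 3 of F0 90 8C 8A = 0x8C.

0x8C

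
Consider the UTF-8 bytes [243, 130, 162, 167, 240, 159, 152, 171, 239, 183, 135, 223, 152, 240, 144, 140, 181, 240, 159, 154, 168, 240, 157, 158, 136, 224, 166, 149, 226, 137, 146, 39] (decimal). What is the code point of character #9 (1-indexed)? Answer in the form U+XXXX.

Offset 0: leading byte 0xF3 = 11110011 → 4-byte char #1 = F3 82 A2 A7.
Offset 4: leading byte 0xF0 = 11110000 → 4-byte char #2 = F0 9F 98 AB.
Offset 8: leading byte 0xEF = 11101111 → 3-byte char #3 = EF B7 87.
Offset 11: leading byte 0xDF = 11011111 → 2-byte char #4 = DF 98.
Offset 13: leading byte 0xF0 = 11110000 → 4-byte char #5 = F0 90 8C B5.
Offset 17: leading byte 0xF0 = 11110000 → 4-byte char #6 = F0 9F 9A A8.
Offset 21: leading byte 0xF0 = 11110000 → 4-byte char #7 = F0 9D 9E 88.
Offset 25: leading byte 0xE0 = 11100000 → 3-byte char #8 = E0 A6 95.
Offset 28: leading byte 0xE2 = 11100010 → 3-byte char #9 = E2 89 92.
Leading byte 0xE2 = 11100010 matches 1110xxxx → 3-byte sequence.
Byte 1: 0xE2 = 11100010, payload 0010 (4 bits).
Byte 2: 0x89 = 10001001 (10xxxxxx ✓), payload 001001.
Byte 3: 0x92 = 10010010 (10xxxxxx ✓), payload 010010.
Concatenate: 0010001001010010 = 0x2252 (16 bits → U+2252).

U+2252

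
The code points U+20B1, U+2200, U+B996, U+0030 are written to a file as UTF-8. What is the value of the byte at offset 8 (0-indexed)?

U+20B1 → 3-byte form E2 82 B1 at offsets 0–2.
U+2200 → 3-byte form E2 88 80 at offsets 3–5.
U+B996 → 3-byte form EB A6 96 at offsets 6–8.
Offset 8 falls in char 3's range; it's byte 3 of EB A6 96 = 0x96.

0x96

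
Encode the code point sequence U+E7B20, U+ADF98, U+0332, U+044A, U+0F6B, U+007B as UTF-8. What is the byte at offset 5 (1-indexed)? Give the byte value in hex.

1-indexed offset 5 is 0-indexed offset 4.
U+E7B20 → 4-byte form F3 A7 AC A0 at offsets 0–3.
U+ADF98 → 4-byte form F2 AD BE 98 at offsets 4–7.
Offset 4 falls in char 2's range; it's byte 1 of F2 AD BE 98 = 0xF2.

0xF2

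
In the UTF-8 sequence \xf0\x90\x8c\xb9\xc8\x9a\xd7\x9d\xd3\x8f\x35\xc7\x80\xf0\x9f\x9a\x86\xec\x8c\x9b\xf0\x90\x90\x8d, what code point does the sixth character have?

Offset 0: leading byte 0xF0 = 11110000 → 4-byte char #1 = F0 90 8C B9.
Offset 4: leading byte 0xC8 = 11001000 → 2-byte char #2 = C8 9A.
Offset 6: leading byte 0xD7 = 11010111 → 2-byte char #3 = D7 9D.
Offset 8: leading byte 0xD3 = 11010011 → 2-byte char #4 = D3 8F.
Offset 10: leading byte 0x35 = 00110101 → 1-byte char #5 = 35.
Offset 11: leading byte 0xC7 = 11000111 → 2-byte char #6 = C7 80.
Leading byte 0xC7 = 11000111 matches 110xxxxx → 2-byte sequence.
Byte 1: 0xC7 = 11000111, payload 00111 (5 bits).
Byte 2: 0x80 = 10000000 (10xxxxxx ✓), payload 000000.
Concatenate: 00111000000 = 0x1C0 (11 bits → U+01C0).

U+01C0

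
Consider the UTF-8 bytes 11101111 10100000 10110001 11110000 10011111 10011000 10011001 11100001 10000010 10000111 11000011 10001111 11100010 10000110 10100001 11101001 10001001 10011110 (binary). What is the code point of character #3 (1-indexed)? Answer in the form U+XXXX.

Offset 0: leading byte 0xEF = 11101111 → 3-byte char #1 = EF A0 B1.
Offset 3: leading byte 0xF0 = 11110000 → 4-byte char #2 = F0 9F 98 99.
Offset 7: leading byte 0xE1 = 11100001 → 3-byte char #3 = E1 82 87.
Leading byte 0xE1 = 11100001 matches 1110xxxx → 3-byte sequence.
Byte 1: 0xE1 = 11100001, payload 0001 (4 bits).
Byte 2: 0x82 = 10000010 (10xxxxxx ✓), payload 000010.
Byte 3: 0x87 = 10000111 (10xxxxxx ✓), payload 000111.
Concatenate: 0001000010000111 = 0x1087 (16 bits → U+1087).

U+1087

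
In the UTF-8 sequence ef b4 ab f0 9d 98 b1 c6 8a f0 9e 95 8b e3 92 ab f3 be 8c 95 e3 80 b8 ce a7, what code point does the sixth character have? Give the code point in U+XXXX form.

Offset 0: leading byte 0xEF = 11101111 → 3-byte char #1 = EF B4 AB.
Offset 3: leading byte 0xF0 = 11110000 → 4-byte char #2 = F0 9D 98 B1.
Offset 7: leading byte 0xC6 = 11000110 → 2-byte char #3 = C6 8A.
Offset 9: leading byte 0xF0 = 11110000 → 4-byte char #4 = F0 9E 95 8B.
Offset 13: leading byte 0xE3 = 11100011 → 3-byte char #5 = E3 92 AB.
Offset 16: leading byte 0xF3 = 11110011 → 4-byte char #6 = F3 BE 8C 95.
Leading byte 0xF3 = 11110011 matches 11110xxx → 4-byte sequence.
Byte 1: 0xF3 = 11110011, payload 011 (3 bits).
Byte 2: 0xBE = 10111110 (10xxxxxx ✓), payload 111110.
Byte 3: 0x8C = 10001100 (10xxxxxx ✓), payload 001100.
Byte 4: 0x95 = 10010101 (10xxxxxx ✓), payload 010101.
Concatenate: 011111110001100010101 = 0xFE315 (21 bits → U+FE315).

U+FE315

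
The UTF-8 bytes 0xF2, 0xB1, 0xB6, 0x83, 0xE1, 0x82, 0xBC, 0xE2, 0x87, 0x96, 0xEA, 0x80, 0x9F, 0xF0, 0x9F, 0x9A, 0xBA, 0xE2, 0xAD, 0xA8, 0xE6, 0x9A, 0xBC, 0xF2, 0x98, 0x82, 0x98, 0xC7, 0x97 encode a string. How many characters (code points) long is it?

9

Byte at offset 0: 0xF2 = 11110010 → 4-byte char (#1). Advance 4.
Byte at offset 4: 0xE1 = 11100001 → 3-byte char (#2). Advance 3.
Byte at offset 7: 0xE2 = 11100010 → 3-byte char (#3). Advance 3.
Byte at offset 10: 0xEA = 11101010 → 3-byte char (#4). Advance 3.
Byte at offset 13: 0xF0 = 11110000 → 4-byte char (#5). Advance 4.
Byte at offset 17: 0xE2 = 11100010 → 3-byte char (#6). Advance 3.
Byte at offset 20: 0xE6 = 11100110 → 3-byte char (#7). Advance 3.
Byte at offset 23: 0xF2 = 11110010 → 4-byte char (#8). Advance 4.
Byte at offset 27: 0xC7 = 11000111 → 2-byte char (#9). Advance 2.
Reached end at offset 29 after 9 code points.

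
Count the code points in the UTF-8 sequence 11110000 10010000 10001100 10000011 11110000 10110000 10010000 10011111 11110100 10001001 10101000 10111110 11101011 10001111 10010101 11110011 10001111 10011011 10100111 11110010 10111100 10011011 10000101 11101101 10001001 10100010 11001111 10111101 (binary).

Byte at offset 0: 0xF0 = 11110000 → 4-byte char (#1). Advance 4.
Byte at offset 4: 0xF0 = 11110000 → 4-byte char (#2). Advance 4.
Byte at offset 8: 0xF4 = 11110100 → 4-byte char (#3). Advance 4.
Byte at offset 12: 0xEB = 11101011 → 3-byte char (#4). Advance 3.
Byte at offset 15: 0xF3 = 11110011 → 4-byte char (#5). Advance 4.
Byte at offset 19: 0xF2 = 11110010 → 4-byte char (#6). Advance 4.
Byte at offset 23: 0xED = 11101101 → 3-byte char (#7). Advance 3.
Byte at offset 26: 0xCF = 11001111 → 2-byte char (#8). Advance 2.
Reached end at offset 28 after 8 code points.

8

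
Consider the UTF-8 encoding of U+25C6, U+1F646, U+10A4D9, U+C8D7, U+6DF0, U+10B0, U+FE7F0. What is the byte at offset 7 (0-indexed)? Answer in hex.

0xF4

U+25C6 → 3-byte form E2 97 86 at offsets 0–2.
U+1F646 → 4-byte form F0 9F 99 86 at offsets 3–6.
U+10A4D9 → 4-byte form F4 8A 93 99 at offsets 7–10.
Offset 7 falls in char 3's range; it's byte 1 of F4 8A 93 99 = 0xF4.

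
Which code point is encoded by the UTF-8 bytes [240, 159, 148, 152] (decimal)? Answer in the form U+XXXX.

Leading byte 0xF0 = 11110000 matches 11110xxx → 4-byte sequence.
Byte 1: 0xF0 = 11110000, payload 000 (3 bits).
Byte 2: 0x9F = 10011111 (10xxxxxx ✓), payload 011111.
Byte 3: 0x94 = 10010100 (10xxxxxx ✓), payload 010100.
Byte 4: 0x98 = 10011000 (10xxxxxx ✓), payload 011000.
Concatenate: 000011111010100011000 = 0x1F518 (21 bits → U+1F518).

U+1F518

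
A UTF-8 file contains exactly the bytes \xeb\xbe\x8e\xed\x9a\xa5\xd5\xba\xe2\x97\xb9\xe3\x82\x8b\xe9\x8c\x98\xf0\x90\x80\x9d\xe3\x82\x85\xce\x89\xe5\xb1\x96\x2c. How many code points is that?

11

Byte at offset 0: 0xEB = 11101011 → 3-byte char (#1). Advance 3.
Byte at offset 3: 0xED = 11101101 → 3-byte char (#2). Advance 3.
Byte at offset 6: 0xD5 = 11010101 → 2-byte char (#3). Advance 2.
Byte at offset 8: 0xE2 = 11100010 → 3-byte char (#4). Advance 3.
Byte at offset 11: 0xE3 = 11100011 → 3-byte char (#5). Advance 3.
Byte at offset 14: 0xE9 = 11101001 → 3-byte char (#6). Advance 3.
Byte at offset 17: 0xF0 = 11110000 → 4-byte char (#7). Advance 4.
Byte at offset 21: 0xE3 = 11100011 → 3-byte char (#8). Advance 3.
Byte at offset 24: 0xCE = 11001110 → 2-byte char (#9). Advance 2.
Byte at offset 26: 0xE5 = 11100101 → 3-byte char (#10). Advance 3.
Byte at offset 29: 0x2C = 00101100 → 1-byte char (#11). Advance 1.
Reached end at offset 30 after 11 code points.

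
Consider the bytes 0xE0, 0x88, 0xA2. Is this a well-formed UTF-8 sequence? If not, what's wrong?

Leading byte 0xE0 = 11100000 → 3-byte form.
Continuation bytes all match 10xxxxxx. Payload decodes to 0x222.
But 0x222 < 0x800, the minimum for a 3-byte sequence — this is an overlong encoding.

invalid (overlong encoding)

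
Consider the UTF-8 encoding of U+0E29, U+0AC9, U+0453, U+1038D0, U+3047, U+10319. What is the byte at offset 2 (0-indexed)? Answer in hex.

U+0E29 → 3-byte form E0 B8 A9 at offsets 0–2.
Offset 2 falls in char 1's range; it's byte 3 of E0 B8 A9 = 0xA9.

0xA9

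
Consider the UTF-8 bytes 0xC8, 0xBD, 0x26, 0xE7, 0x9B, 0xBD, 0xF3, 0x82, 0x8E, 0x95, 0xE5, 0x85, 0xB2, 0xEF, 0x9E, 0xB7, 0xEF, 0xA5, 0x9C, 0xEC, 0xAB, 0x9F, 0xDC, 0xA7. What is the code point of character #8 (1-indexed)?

Offset 0: leading byte 0xC8 = 11001000 → 2-byte char #1 = C8 BD.
Offset 2: leading byte 0x26 = 00100110 → 1-byte char #2 = 26.
Offset 3: leading byte 0xE7 = 11100111 → 3-byte char #3 = E7 9B BD.
Offset 6: leading byte 0xF3 = 11110011 → 4-byte char #4 = F3 82 8E 95.
Offset 10: leading byte 0xE5 = 11100101 → 3-byte char #5 = E5 85 B2.
Offset 13: leading byte 0xEF = 11101111 → 3-byte char #6 = EF 9E B7.
Offset 16: leading byte 0xEF = 11101111 → 3-byte char #7 = EF A5 9C.
Offset 19: leading byte 0xEC = 11101100 → 3-byte char #8 = EC AB 9F.
Leading byte 0xEC = 11101100 matches 1110xxxx → 3-byte sequence.
Byte 1: 0xEC = 11101100, payload 1100 (4 bits).
Byte 2: 0xAB = 10101011 (10xxxxxx ✓), payload 101011.
Byte 3: 0x9F = 10011111 (10xxxxxx ✓), payload 011111.
Concatenate: 1100101011011111 = 0xCADF (16 bits → U+CADF).

U+CADF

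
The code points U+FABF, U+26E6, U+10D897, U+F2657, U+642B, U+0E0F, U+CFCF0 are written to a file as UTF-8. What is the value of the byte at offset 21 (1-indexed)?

0xF3

1-indexed offset 21 is 0-indexed offset 20.
U+FABF → 3-byte form EF AA BF at offsets 0–2.
U+26E6 → 3-byte form E2 9B A6 at offsets 3–5.
U+10D897 → 4-byte form F4 8D A2 97 at offsets 6–9.
U+F2657 → 4-byte form F3 B2 99 97 at offsets 10–13.
U+642B → 3-byte form E6 90 AB at offsets 14–16.
U+0E0F → 3-byte form E0 B8 8F at offsets 17–19.
U+CFCF0 → 4-byte form F3 8F B3 B0 at offsets 20–23.
Offset 20 falls in char 7's range; it's byte 1 of F3 8F B3 B0 = 0xF3.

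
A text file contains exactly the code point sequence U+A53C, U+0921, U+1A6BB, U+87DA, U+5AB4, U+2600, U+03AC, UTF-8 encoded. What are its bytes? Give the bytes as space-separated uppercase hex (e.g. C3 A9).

EA 94 BC E0 A4 A1 F0 9A 9A BB E8 9F 9A E5 AA B4 E2 98 80 CE AC

U+A53C: 3-byte form → EA 94 BC.
U+0921: 3-byte form → E0 A4 A1.
U+1A6BB: 4-byte form → F0 9A 9A BB.
U+87DA: 3-byte form → E8 9F 9A.
U+5AB4: 3-byte form → E5 AA B4.
U+2600: 3-byte form → E2 98 80.
U+03AC: 2-byte form → CE AC.
Concatenated (21 bytes): EA 94 BC E0 A4 A1 F0 9A 9A BB E8 9F 9A E5 AA B4 E2 98 80 CE AC.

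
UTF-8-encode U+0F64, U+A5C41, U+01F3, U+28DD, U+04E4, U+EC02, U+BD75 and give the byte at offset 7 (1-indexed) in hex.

0x81

1-indexed offset 7 is 0-indexed offset 6.
U+0F64 → 3-byte form E0 BD A4 at offsets 0–2.
U+A5C41 → 4-byte form F2 A5 B1 81 at offsets 3–6.
Offset 6 falls in char 2's range; it's byte 4 of F2 A5 B1 81 = 0x81.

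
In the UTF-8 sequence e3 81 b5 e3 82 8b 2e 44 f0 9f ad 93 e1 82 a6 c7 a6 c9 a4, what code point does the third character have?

U+002E

Offset 0: leading byte 0xE3 = 11100011 → 3-byte char #1 = E3 81 B5.
Offset 3: leading byte 0xE3 = 11100011 → 3-byte char #2 = E3 82 8B.
Offset 6: leading byte 0x2E = 00101110 → 1-byte char #3 = 2E.
Leading byte 0x2E = 00101110 matches 0xxxxxxx → 1-byte sequence.
Byte 1: 0x2E = 00101110, payload 0101110 (7 bits).
Concatenate: 0101110 = 0x2E (7 bits → U+002E).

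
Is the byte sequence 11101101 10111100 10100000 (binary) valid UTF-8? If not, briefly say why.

Structurally a 3-byte sequence; payload = 0xDF20.
But 0xDF20 is in U+D800–U+DFFF, the surrogate range. Surrogates are not Unicode scalar values and are forbidden in UTF-8.

invalid (encodes a surrogate (U+D800–U+DFFF))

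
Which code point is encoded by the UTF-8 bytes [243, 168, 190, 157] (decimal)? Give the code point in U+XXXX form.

U+E8F9D

Leading byte 0xF3 = 11110011 matches 11110xxx → 4-byte sequence.
Byte 1: 0xF3 = 11110011, payload 011 (3 bits).
Byte 2: 0xA8 = 10101000 (10xxxxxx ✓), payload 101000.
Byte 3: 0xBE = 10111110 (10xxxxxx ✓), payload 111110.
Byte 4: 0x9D = 10011101 (10xxxxxx ✓), payload 011101.
Concatenate: 011101000111110011101 = 0xE8F9D (21 bits → U+E8F9D).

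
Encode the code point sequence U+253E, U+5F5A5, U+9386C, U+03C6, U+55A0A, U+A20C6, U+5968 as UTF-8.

E2 94 BE F1 9F 96 A5 F2 93 A1 AC CF 86 F1 95 A8 8A F2 A2 83 86 E5 A5 A8

U+253E: 3-byte form → E2 94 BE.
U+5F5A5: 4-byte form → F1 9F 96 A5.
U+9386C: 4-byte form → F2 93 A1 AC.
U+03C6: 2-byte form → CF 86.
U+55A0A: 4-byte form → F1 95 A8 8A.
U+A20C6: 4-byte form → F2 A2 83 86.
U+5968: 3-byte form → E5 A5 A8.
Concatenated (24 bytes): E2 94 BE F1 9F 96 A5 F2 93 A1 AC CF 86 F1 95 A8 8A F2 A2 83 86 E5 A5 A8.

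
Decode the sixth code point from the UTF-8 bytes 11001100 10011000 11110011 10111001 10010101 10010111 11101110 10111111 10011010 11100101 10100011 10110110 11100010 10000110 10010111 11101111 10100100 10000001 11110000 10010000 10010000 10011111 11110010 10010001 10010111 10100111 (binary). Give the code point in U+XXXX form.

U+F901

Offset 0: leading byte 0xCC = 11001100 → 2-byte char #1 = CC 98.
Offset 2: leading byte 0xF3 = 11110011 → 4-byte char #2 = F3 B9 95 97.
Offset 6: leading byte 0xEE = 11101110 → 3-byte char #3 = EE BF 9A.
Offset 9: leading byte 0xE5 = 11100101 → 3-byte char #4 = E5 A3 B6.
Offset 12: leading byte 0xE2 = 11100010 → 3-byte char #5 = E2 86 97.
Offset 15: leading byte 0xEF = 11101111 → 3-byte char #6 = EF A4 81.
Leading byte 0xEF = 11101111 matches 1110xxxx → 3-byte sequence.
Byte 1: 0xEF = 11101111, payload 1111 (4 bits).
Byte 2: 0xA4 = 10100100 (10xxxxxx ✓), payload 100100.
Byte 3: 0x81 = 10000001 (10xxxxxx ✓), payload 000001.
Concatenate: 1111100100000001 = 0xF901 (16 bits → U+F901).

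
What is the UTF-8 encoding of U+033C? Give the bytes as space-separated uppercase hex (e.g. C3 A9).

CC BC

U+033C = 0x33C = 828 decimal. In range U+0080–U+07FF → 2-byte form: 110xxxxx 10xxxxxx.
Binary (11 bits): 01100111100.
Split 5+6: 01100 | 111100.
Byte 1: 11001100 = 0xCC.
Byte 2: 10111100 = 0xBC.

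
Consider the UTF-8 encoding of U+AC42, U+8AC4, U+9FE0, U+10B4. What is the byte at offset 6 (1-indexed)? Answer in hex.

1-indexed offset 6 is 0-indexed offset 5.
U+AC42 → 3-byte form EA B1 82 at offsets 0–2.
U+8AC4 → 3-byte form E8 AB 84 at offsets 3–5.
Offset 5 falls in char 2's range; it's byte 3 of E8 AB 84 = 0x84.

0x84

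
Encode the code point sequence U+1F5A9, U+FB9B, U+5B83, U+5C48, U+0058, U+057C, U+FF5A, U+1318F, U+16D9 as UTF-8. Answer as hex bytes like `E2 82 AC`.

U+1F5A9: 4-byte form → F0 9F 96 A9.
U+FB9B: 3-byte form → EF AE 9B.
U+5B83: 3-byte form → E5 AE 83.
U+5C48: 3-byte form → E5 B1 88.
U+0058: 1-byte form → 58.
U+057C: 2-byte form → D5 BC.
U+FF5A: 3-byte form → EF BD 9A.
U+1318F: 4-byte form → F0 93 86 8F.
U+16D9: 3-byte form → E1 9B 99.
Concatenated (26 bytes): F0 9F 96 A9 EF AE 9B E5 AE 83 E5 B1 88 58 D5 BC EF BD 9A F0 93 86 8F E1 9B 99.

F0 9F 96 A9 EF AE 9B E5 AE 83 E5 B1 88 58 D5 BC EF BD 9A F0 93 86 8F E1 9B 99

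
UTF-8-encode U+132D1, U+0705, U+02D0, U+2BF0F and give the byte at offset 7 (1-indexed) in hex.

0xCB

1-indexed offset 7 is 0-indexed offset 6.
U+132D1 → 4-byte form F0 93 8B 91 at offsets 0–3.
U+0705 → 2-byte form DC 85 at offsets 4–5.
U+02D0 → 2-byte form CB 90 at offsets 6–7.
Offset 6 falls in char 3's range; it's byte 1 of CB 90 = 0xCB.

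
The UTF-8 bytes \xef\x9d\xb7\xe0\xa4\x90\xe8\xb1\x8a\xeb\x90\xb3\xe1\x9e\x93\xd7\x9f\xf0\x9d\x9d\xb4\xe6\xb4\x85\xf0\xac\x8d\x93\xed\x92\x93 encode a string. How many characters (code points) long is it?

10

Byte at offset 0: 0xEF = 11101111 → 3-byte char (#1). Advance 3.
Byte at offset 3: 0xE0 = 11100000 → 3-byte char (#2). Advance 3.
Byte at offset 6: 0xE8 = 11101000 → 3-byte char (#3). Advance 3.
Byte at offset 9: 0xEB = 11101011 → 3-byte char (#4). Advance 3.
Byte at offset 12: 0xE1 = 11100001 → 3-byte char (#5). Advance 3.
Byte at offset 15: 0xD7 = 11010111 → 2-byte char (#6). Advance 2.
Byte at offset 17: 0xF0 = 11110000 → 4-byte char (#7). Advance 4.
Byte at offset 21: 0xE6 = 11100110 → 3-byte char (#8). Advance 3.
Byte at offset 24: 0xF0 = 11110000 → 4-byte char (#9). Advance 4.
Byte at offset 28: 0xED = 11101101 → 3-byte char (#10). Advance 3.
Reached end at offset 31 after 10 code points.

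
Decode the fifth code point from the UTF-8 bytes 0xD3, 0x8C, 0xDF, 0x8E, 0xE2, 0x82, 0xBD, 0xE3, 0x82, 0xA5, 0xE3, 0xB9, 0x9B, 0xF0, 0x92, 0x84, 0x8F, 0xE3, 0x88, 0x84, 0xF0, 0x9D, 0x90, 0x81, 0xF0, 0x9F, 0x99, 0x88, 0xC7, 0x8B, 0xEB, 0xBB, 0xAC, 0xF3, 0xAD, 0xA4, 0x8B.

Offset 0: leading byte 0xD3 = 11010011 → 2-byte char #1 = D3 8C.
Offset 2: leading byte 0xDF = 11011111 → 2-byte char #2 = DF 8E.
Offset 4: leading byte 0xE2 = 11100010 → 3-byte char #3 = E2 82 BD.
Offset 7: leading byte 0xE3 = 11100011 → 3-byte char #4 = E3 82 A5.
Offset 10: leading byte 0xE3 = 11100011 → 3-byte char #5 = E3 B9 9B.
Leading byte 0xE3 = 11100011 matches 1110xxxx → 3-byte sequence.
Byte 1: 0xE3 = 11100011, payload 0011 (4 bits).
Byte 2: 0xB9 = 10111001 (10xxxxxx ✓), payload 111001.
Byte 3: 0x9B = 10011011 (10xxxxxx ✓), payload 011011.
Concatenate: 0011111001011011 = 0x3E5B (16 bits → U+3E5B).

U+3E5B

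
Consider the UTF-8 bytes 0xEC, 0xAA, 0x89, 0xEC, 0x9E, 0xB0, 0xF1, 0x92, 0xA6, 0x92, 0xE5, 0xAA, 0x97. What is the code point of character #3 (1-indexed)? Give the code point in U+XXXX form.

U+52992

Offset 0: leading byte 0xEC = 11101100 → 3-byte char #1 = EC AA 89.
Offset 3: leading byte 0xEC = 11101100 → 3-byte char #2 = EC 9E B0.
Offset 6: leading byte 0xF1 = 11110001 → 4-byte char #3 = F1 92 A6 92.
Leading byte 0xF1 = 11110001 matches 11110xxx → 4-byte sequence.
Byte 1: 0xF1 = 11110001, payload 001 (3 bits).
Byte 2: 0x92 = 10010010 (10xxxxxx ✓), payload 010010.
Byte 3: 0xA6 = 10100110 (10xxxxxx ✓), payload 100110.
Byte 4: 0x92 = 10010010 (10xxxxxx ✓), payload 010010.
Concatenate: 001010010100110010010 = 0x52992 (21 bits → U+52992).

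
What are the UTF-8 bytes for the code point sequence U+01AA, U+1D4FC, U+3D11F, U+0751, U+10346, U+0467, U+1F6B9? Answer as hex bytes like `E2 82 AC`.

U+01AA: 2-byte form → C6 AA.
U+1D4FC: 4-byte form → F0 9D 93 BC.
U+3D11F: 4-byte form → F0 BD 84 9F.
U+0751: 2-byte form → DD 91.
U+10346: 4-byte form → F0 90 8D 86.
U+0467: 2-byte form → D1 A7.
U+1F6B9: 4-byte form → F0 9F 9A B9.
Concatenated (22 bytes): C6 AA F0 9D 93 BC F0 BD 84 9F DD 91 F0 90 8D 86 D1 A7 F0 9F 9A B9.

C6 AA F0 9D 93 BC F0 BD 84 9F DD 91 F0 90 8D 86 D1 A7 F0 9F 9A B9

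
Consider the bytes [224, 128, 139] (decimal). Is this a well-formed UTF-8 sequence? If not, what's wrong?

Leading byte 0xE0 = 11100000 → 3-byte form.
Continuation bytes all match 10xxxxxx. Payload decodes to 0xB.
But 0xB < 0x800, the minimum for a 3-byte sequence — this is an overlong encoding.

invalid (overlong encoding)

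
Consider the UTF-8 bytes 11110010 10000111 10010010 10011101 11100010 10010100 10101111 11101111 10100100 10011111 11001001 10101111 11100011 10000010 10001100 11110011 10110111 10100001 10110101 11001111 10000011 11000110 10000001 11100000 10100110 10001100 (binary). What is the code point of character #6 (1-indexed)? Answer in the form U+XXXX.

Offset 0: leading byte 0xF2 = 11110010 → 4-byte char #1 = F2 87 92 9D.
Offset 4: leading byte 0xE2 = 11100010 → 3-byte char #2 = E2 94 AF.
Offset 7: leading byte 0xEF = 11101111 → 3-byte char #3 = EF A4 9F.
Offset 10: leading byte 0xC9 = 11001001 → 2-byte char #4 = C9 AF.
Offset 12: leading byte 0xE3 = 11100011 → 3-byte char #5 = E3 82 8C.
Offset 15: leading byte 0xF3 = 11110011 → 4-byte char #6 = F3 B7 A1 B5.
Leading byte 0xF3 = 11110011 matches 11110xxx → 4-byte sequence.
Byte 1: 0xF3 = 11110011, payload 011 (3 bits).
Byte 2: 0xB7 = 10110111 (10xxxxxx ✓), payload 110111.
Byte 3: 0xA1 = 10100001 (10xxxxxx ✓), payload 100001.
Byte 4: 0xB5 = 10110101 (10xxxxxx ✓), payload 110101.
Concatenate: 011110111100001110101 = 0xF7875 (21 bits → U+F7875).

U+F7875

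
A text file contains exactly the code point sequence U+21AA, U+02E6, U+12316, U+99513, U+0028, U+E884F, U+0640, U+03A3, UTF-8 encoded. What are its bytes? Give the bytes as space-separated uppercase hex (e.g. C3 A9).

U+21AA: 3-byte form → E2 86 AA.
U+02E6: 2-byte form → CB A6.
U+12316: 4-byte form → F0 92 8C 96.
U+99513: 4-byte form → F2 99 94 93.
U+0028: 1-byte form → 28.
U+E884F: 4-byte form → F3 A8 A1 8F.
U+0640: 2-byte form → D9 80.
U+03A3: 2-byte form → CE A3.
Concatenated (22 bytes): E2 86 AA CB A6 F0 92 8C 96 F2 99 94 93 28 F3 A8 A1 8F D9 80 CE A3.

E2 86 AA CB A6 F0 92 8C 96 F2 99 94 93 28 F3 A8 A1 8F D9 80 CE A3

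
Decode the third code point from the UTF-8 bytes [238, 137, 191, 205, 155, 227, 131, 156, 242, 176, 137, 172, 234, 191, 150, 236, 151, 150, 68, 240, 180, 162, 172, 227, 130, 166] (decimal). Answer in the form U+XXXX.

U+30DC

Offset 0: leading byte 0xEE = 11101110 → 3-byte char #1 = EE 89 BF.
Offset 3: leading byte 0xCD = 11001101 → 2-byte char #2 = CD 9B.
Offset 5: leading byte 0xE3 = 11100011 → 3-byte char #3 = E3 83 9C.
Leading byte 0xE3 = 11100011 matches 1110xxxx → 3-byte sequence.
Byte 1: 0xE3 = 11100011, payload 0011 (4 bits).
Byte 2: 0x83 = 10000011 (10xxxxxx ✓), payload 000011.
Byte 3: 0x9C = 10011100 (10xxxxxx ✓), payload 011100.
Concatenate: 0011000011011100 = 0x30DC (16 bits → U+30DC).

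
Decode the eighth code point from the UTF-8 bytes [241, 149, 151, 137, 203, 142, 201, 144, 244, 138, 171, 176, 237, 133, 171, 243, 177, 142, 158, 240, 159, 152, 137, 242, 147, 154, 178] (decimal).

Offset 0: leading byte 0xF1 = 11110001 → 4-byte char #1 = F1 95 97 89.
Offset 4: leading byte 0xCB = 11001011 → 2-byte char #2 = CB 8E.
Offset 6: leading byte 0xC9 = 11001001 → 2-byte char #3 = C9 90.
Offset 8: leading byte 0xF4 = 11110100 → 4-byte char #4 = F4 8A AB B0.
Offset 12: leading byte 0xED = 11101101 → 3-byte char #5 = ED 85 AB.
Offset 15: leading byte 0xF3 = 11110011 → 4-byte char #6 = F3 B1 8E 9E.
Offset 19: leading byte 0xF0 = 11110000 → 4-byte char #7 = F0 9F 98 89.
Offset 23: leading byte 0xF2 = 11110010 → 4-byte char #8 = F2 93 9A B2.
Leading byte 0xF2 = 11110010 matches 11110xxx → 4-byte sequence.
Byte 1: 0xF2 = 11110010, payload 010 (3 bits).
Byte 2: 0x93 = 10010011 (10xxxxxx ✓), payload 010011.
Byte 3: 0x9A = 10011010 (10xxxxxx ✓), payload 011010.
Byte 4: 0xB2 = 10110010 (10xxxxxx ✓), payload 110010.
Concatenate: 010010011011010110010 = 0x936B2 (21 bits → U+936B2).

U+936B2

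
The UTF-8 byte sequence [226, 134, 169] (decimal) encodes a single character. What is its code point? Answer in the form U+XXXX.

Leading byte 0xE2 = 11100010 matches 1110xxxx → 3-byte sequence.
Byte 1: 0xE2 = 11100010, payload 0010 (4 bits).
Byte 2: 0x86 = 10000110 (10xxxxxx ✓), payload 000110.
Byte 3: 0xA9 = 10101001 (10xxxxxx ✓), payload 101001.
Concatenate: 0010000110101001 = 0x21A9 (16 bits → U+21A9).

U+21A9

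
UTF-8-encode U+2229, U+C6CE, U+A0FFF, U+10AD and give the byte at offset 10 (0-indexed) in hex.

0xE1

U+2229 → 3-byte form E2 88 A9 at offsets 0–2.
U+C6CE → 3-byte form EC 9B 8E at offsets 3–5.
U+A0FFF → 4-byte form F2 A0 BF BF at offsets 6–9.
U+10AD → 3-byte form E1 82 AD at offsets 10–12.
Offset 10 falls in char 4's range; it's byte 1 of E1 82 AD = 0xE1.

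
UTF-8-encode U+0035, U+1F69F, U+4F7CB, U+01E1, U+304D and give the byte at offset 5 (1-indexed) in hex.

0x9F

1-indexed offset 5 is 0-indexed offset 4.
U+0035 → 1-byte form 35 at offsets 0–0.
U+1F69F → 4-byte form F0 9F 9A 9F at offsets 1–4.
Offset 4 falls in char 2's range; it's byte 4 of F0 9F 9A 9F = 0x9F.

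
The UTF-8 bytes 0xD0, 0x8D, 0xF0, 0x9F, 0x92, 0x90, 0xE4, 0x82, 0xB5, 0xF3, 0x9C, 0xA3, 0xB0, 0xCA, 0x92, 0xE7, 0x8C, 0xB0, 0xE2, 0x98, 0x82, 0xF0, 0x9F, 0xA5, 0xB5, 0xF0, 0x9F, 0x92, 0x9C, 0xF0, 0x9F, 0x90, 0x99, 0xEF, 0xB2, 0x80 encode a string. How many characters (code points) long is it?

11

Byte at offset 0: 0xD0 = 11010000 → 2-byte char (#1). Advance 2.
Byte at offset 2: 0xF0 = 11110000 → 4-byte char (#2). Advance 4.
Byte at offset 6: 0xE4 = 11100100 → 3-byte char (#3). Advance 3.
Byte at offset 9: 0xF3 = 11110011 → 4-byte char (#4). Advance 4.
Byte at offset 13: 0xCA = 11001010 → 2-byte char (#5). Advance 2.
Byte at offset 15: 0xE7 = 11100111 → 3-byte char (#6). Advance 3.
Byte at offset 18: 0xE2 = 11100010 → 3-byte char (#7). Advance 3.
Byte at offset 21: 0xF0 = 11110000 → 4-byte char (#8). Advance 4.
Byte at offset 25: 0xF0 = 11110000 → 4-byte char (#9). Advance 4.
Byte at offset 29: 0xF0 = 11110000 → 4-byte char (#10). Advance 4.
Byte at offset 33: 0xEF = 11101111 → 3-byte char (#11). Advance 3.
Reached end at offset 36 after 11 code points.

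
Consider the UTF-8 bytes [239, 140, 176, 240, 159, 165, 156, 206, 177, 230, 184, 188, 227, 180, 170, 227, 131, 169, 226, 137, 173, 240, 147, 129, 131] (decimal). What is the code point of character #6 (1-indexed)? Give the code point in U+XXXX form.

U+30E9

Offset 0: leading byte 0xEF = 11101111 → 3-byte char #1 = EF 8C B0.
Offset 3: leading byte 0xF0 = 11110000 → 4-byte char #2 = F0 9F A5 9C.
Offset 7: leading byte 0xCE = 11001110 → 2-byte char #3 = CE B1.
Offset 9: leading byte 0xE6 = 11100110 → 3-byte char #4 = E6 B8 BC.
Offset 12: leading byte 0xE3 = 11100011 → 3-byte char #5 = E3 B4 AA.
Offset 15: leading byte 0xE3 = 11100011 → 3-byte char #6 = E3 83 A9.
Leading byte 0xE3 = 11100011 matches 1110xxxx → 3-byte sequence.
Byte 1: 0xE3 = 11100011, payload 0011 (4 bits).
Byte 2: 0x83 = 10000011 (10xxxxxx ✓), payload 000011.
Byte 3: 0xA9 = 10101001 (10xxxxxx ✓), payload 101001.
Concatenate: 0011000011101001 = 0x30E9 (16 bits → U+30E9).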